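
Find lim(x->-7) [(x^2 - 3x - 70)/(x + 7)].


Direct substitution gives 0/0, so we factor the numerator.
Factor: (x^2 - 3x - 70) = (x + 7)(x - 10)
Cancel the common factor (x + 7):
(x^2 - 3x - 70)/(x + 7) = (x - 10)
Now substitute x = -7:
= (-7) - (10) = -17

-17


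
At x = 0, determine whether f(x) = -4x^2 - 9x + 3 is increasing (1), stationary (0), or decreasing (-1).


Compute f'(x) to determine behavior:
f'(x) = -8x - 9
f'(0) = -8 * 0 - 9
= 0 - 9
= -9
Since f'(0) < 0, the function is decreasing (-1)

-1


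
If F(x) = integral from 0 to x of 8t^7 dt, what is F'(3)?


By the Fundamental Theorem of Calculus (Part 1):
If F(x) = integral from 0 to x of f(t) dt, then F'(x) = f(x)
Here f(t) = 8t^7
So F'(x) = 8x^7
Evaluate at x = 3:
F'(3) = 8 * 3^7
= 8 * 2187
= 17496

17496


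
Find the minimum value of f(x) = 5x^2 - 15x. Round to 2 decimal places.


For a quadratic f(x) = ax^2 + bx + c with a > 0, the minimum is at the vertex.
Vertex x-coordinate: x = -b/(2a)
x = -(-15) / (2 * 5)
x = 15/10 = 3/2
Substitute back to find the minimum value:
f(3/2) = 5 * (3/2)^2 - 15 * (3/2) + 0
= 45/4 - 45/2 + 0
= -45/4 = -11.25

-11.25


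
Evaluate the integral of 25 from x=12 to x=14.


The integral of a constant k over [a, b] equals k * (b - a).
integral from 12 to 14 of 25 dx
= 25 * (14 - 12)
= 25 * 2
= 50

50


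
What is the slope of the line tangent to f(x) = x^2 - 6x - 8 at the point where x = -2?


The slope of the tangent line equals f'(x) at the point.
f(x) = x^2 - 6x - 8
f'(x) = 2x - 6
At x = -2:
f'(-2) = 2 * (-2) - 6
= -4 - 6
= -10

-10


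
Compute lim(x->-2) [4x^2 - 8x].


Since polynomials are continuous, we use direct substitution.
lim(x->-2) of 4x^2 - 8x
= 4 * (-2)^2 - 8 * (-2) + 0
= 16 + 16 + 0
= 32

32


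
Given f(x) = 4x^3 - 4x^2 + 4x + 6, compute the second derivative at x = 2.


First derivative:
f'(x) = 12x^2 - 8x + 4
Second derivative:
f''(x) = 24x - 8
Substitute x = 2:
f''(2) = 24 * 2 - 8
= 48 - 8
= 40

40


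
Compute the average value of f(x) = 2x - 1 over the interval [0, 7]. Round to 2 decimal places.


Average value = 1/(b-a) * integral from a to b of f(x) dx
First compute the integral of 2x - 1:
F(x) = x^2 - x
F(7) = 1 * 49 - 1 * 7 = 42
F(0) = 1 * 0 - 1 * 0 = 0
Integral = 42 - 0 = 42
Average = 42 / (7 - 0) = 42 / 7
= 6 = 6.00

6.00


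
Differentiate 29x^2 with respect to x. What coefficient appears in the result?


We apply the power rule: d/dx [ax^n] = a*n * x^(n-1)
d/dx [29x^2]
= 29 * 2 * x^(2-1)
= 58x
The coefficient is 58

58


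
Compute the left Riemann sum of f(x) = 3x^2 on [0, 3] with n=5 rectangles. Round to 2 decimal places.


Left Riemann sum uses left endpoints of each subinterval.
Interval: [0, 3], n = 5
dx = (3 - 0) / 5 = 3/5
Left endpoints: [0, 3/5, 6/5, 9/5, 12/5]
f values: [0, 27/25, 108/25, 243/25, 432/25]
Sum = dx * (sum of f values)
= 3/5 * 162/5
= 486/25 = 19.44

19.44


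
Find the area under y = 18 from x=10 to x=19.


The area under a constant function y = 18 is a rectangle.
Width = 19 - 10 = 9
Height = 18
Area = width * height
= 9 * 18
= 162

162


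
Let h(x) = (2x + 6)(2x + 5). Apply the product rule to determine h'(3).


Let u(x) = 2x + 6 and v(x) = 2x + 5
u'(x) = 2
v'(x) = 2
Product rule: h'(x) = u'(x)*v(x) + u(x)*v'(x)
= 2 * (2x + 5) + (2x + 6) * 2
At x = 3:
u(3) = 2 * 3 + 6 = 12
v(3) = 2 * 3 + 5 = 11
h'(3) = 2 * 11 + 12 * 2
= 22 + 24
= 46

46


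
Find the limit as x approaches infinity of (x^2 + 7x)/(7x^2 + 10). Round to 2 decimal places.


For limits at infinity with equal-degree polynomials,
we compare leading coefficients.
Numerator leading term: x^2
Denominator leading term: 7x^2
Divide both by x^2:
lim = (1 + 7/x) / (7 + 10/x^2)
As x -> infinity, the 1/x and 1/x^2 terms vanish:
= 1/7 ≈ 0.14

0.14


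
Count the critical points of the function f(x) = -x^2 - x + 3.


Find where f'(x) = 0:
f'(x) = -2x - 1
Set f'(x) = 0:
-2x - 1 = 0
x = 1 / (-2) = -1/2
This is a linear equation in x, so there is exactly one solution.
Number of critical points: 1

1


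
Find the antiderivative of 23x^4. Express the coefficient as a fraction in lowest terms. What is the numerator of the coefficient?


Apply the power rule for integration:
integral of ax^n dx = a/(n+1) * x^(n+1) + C
integral of 23x^4 dx
= 23/5 * x^5 + C
The coefficient in lowest terms is 23/5, and its numerator is 23

23


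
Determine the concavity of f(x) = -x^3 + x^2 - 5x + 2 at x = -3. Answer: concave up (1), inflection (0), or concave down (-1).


Concavity is determined by the sign of f''(x).
f(x) = -x^3 + x^2 - 5x + 2
f'(x) = -3x^2 + 2x - 5
f''(x) = -6x + 2
f''(-3) = -6 * (-3) + 2
= 18 + 2
= 20
Since f''(-3) > 0, the function is concave up (1)

1


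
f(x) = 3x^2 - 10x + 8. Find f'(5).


Differentiate term by term using power and sum rules:
f(x) = 3x^2 - 10x + 8
f'(x) = 6x - 10
Substitute x = 5:
f'(5) = 6 * 5 - 10
= 30 - 10
= 20

20


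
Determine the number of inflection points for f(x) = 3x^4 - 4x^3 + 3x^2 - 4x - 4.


Inflection points occur where f''(x) = 0 and concavity changes.
f(x) = 3x^4 - 4x^3 + 3x^2 - 4x - 4
f'(x) = 12x^3 - 12x^2 + 6x - 4
f''(x) = 36x^2 - 24x + 6
This is a quadratic in x. Use the discriminant to count real roots.
Discriminant = (-24)^2 - 4 * 36 * 6
= 576 - 864
= -288
Since discriminant < 0, f''(x) = 0 has no real solutions.
Number of inflection points: 0

0


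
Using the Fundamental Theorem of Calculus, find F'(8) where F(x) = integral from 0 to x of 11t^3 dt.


By the Fundamental Theorem of Calculus (Part 1):
If F(x) = integral from 0 to x of f(t) dt, then F'(x) = f(x)
Here f(t) = 11t^3
So F'(x) = 11x^3
Evaluate at x = 8:
F'(8) = 11 * 8^3
= 11 * 512
= 5632

5632


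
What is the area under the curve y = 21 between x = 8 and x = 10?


The area under a constant function y = 21 is a rectangle.
Width = 10 - 8 = 2
Height = 21
Area = width * height
= 2 * 21
= 42

42


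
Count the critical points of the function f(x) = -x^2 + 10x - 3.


Find where f'(x) = 0:
f'(x) = -2x + 10
Set f'(x) = 0:
-2x + 10 = 0
x = -10 / (-2) = 5
This is a linear equation in x, so there is exactly one solution.
Number of critical points: 1

1


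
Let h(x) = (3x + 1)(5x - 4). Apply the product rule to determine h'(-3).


Let u(x) = 3x + 1 and v(x) = 5x - 4
u'(x) = 3
v'(x) = 5
Product rule: h'(x) = u'(x)*v(x) + u(x)*v'(x)
= 3 * (5x - 4) + (3x + 1) * 5
At x = -3:
u(-3) = 3 * (-3) + 1 = -8
v(-3) = 5 * (-3) - 4 = -19
h'(-3) = 3 * (-19) + (-8) * 5
= -57 - 40
= -97

-97


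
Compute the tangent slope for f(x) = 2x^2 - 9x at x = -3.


The slope of the tangent line equals f'(x) at the point.
f(x) = 2x^2 - 9x
f'(x) = 4x - 9
At x = -3:
f'(-3) = 4 * (-3) - 9
= -12 - 9
= -21

-21


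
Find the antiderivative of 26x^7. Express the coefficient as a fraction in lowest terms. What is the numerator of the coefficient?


Apply the power rule for integration:
integral of ax^n dx = a/(n+1) * x^(n+1) + C
integral of 26x^7 dx
= 26/8 * x^8 + C
= 13/4 * x^8 + C
The coefficient in lowest terms is 13/4, and its numerator is 13

13


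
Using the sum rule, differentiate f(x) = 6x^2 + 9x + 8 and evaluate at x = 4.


Differentiate term by term using power and sum rules:
f(x) = 6x^2 + 9x + 8
f'(x) = 12x + 9
Substitute x = 4:
f'(4) = 12 * 4 + 9
= 48 + 9
= 57

57


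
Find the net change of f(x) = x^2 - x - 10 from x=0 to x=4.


Net change = f(b) - f(a)
f(x) = x^2 - x - 10
Compute f(4):
f(4) = 1 * 4^2 - 1 * 4 - 10
= 16 - 4 - 10
= 2
Compute f(0):
f(0) = 1 * 0^2 - 1 * 0 - 10
= 0 + 0 - 10
= -10
Net change = 2 - (-10) = 12

12


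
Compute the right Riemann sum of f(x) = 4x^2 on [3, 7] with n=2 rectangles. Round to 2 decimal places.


Right Riemann sum uses right endpoints of each subinterval.
Interval: [3, 7], n = 2
dx = (7 - 3) / 2 = 2
Right endpoints: [5, 7]
f values: [100, 196]
Sum = dx * (sum of f values)
= 2 * 296
= 592 = 592.00

592.00


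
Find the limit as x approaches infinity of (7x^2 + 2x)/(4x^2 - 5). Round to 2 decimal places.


For limits at infinity with equal-degree polynomials,
we compare leading coefficients.
Numerator leading term: 7x^2
Denominator leading term: 4x^2
Divide both by x^2:
lim = (7 + 2/x) / (4 - 5/x^2)
As x -> infinity, the 1/x and 1/x^2 terms vanish:
= 7/4 = 1.75

1.75


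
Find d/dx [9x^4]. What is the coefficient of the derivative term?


We apply the power rule: d/dx [ax^n] = a*n * x^(n-1)
d/dx [9x^4]
= 9 * 4 * x^(4-1)
= 36x^3
The coefficient is 36

36


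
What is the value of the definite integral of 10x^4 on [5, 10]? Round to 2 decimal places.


Find the antiderivative of 10x^4:
F(x) = 10/5 * x^5
Apply the Fundamental Theorem of Calculus:
F(10) - F(5)
= 10/5 * 10^5 - 10/5 * 5^5
= 10/5 * (100000 - 3125)
= 10/5 * 96875
= 193750 = 193750.00

193750.00


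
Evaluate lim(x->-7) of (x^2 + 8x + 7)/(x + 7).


Direct substitution gives 0/0, so we factor the numerator.
Factor: (x^2 + 8x + 7) = (x + 7)(x + 1)
Cancel the common factor (x + 7):
(x^2 + 8x + 7)/(x + 7) = (x + 1)
Now substitute x = -7:
= (-7) - (-1) = -6

-6


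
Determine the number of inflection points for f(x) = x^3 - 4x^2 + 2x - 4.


Inflection points occur where f''(x) = 0 and concavity changes.
f(x) = x^3 - 4x^2 + 2x - 4
f'(x) = 3x^2 - 8x + 2
f''(x) = 6x - 8
Set f''(x) = 0:
6x - 8 = 0
x = 8 / 6 = 4/3
Since f''(x) is linear (degree 1), it changes sign at this point.
Therefore there is exactly 1 inflection point.

1


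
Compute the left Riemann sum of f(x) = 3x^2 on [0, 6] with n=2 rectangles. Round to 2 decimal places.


Left Riemann sum uses left endpoints of each subinterval.
Interval: [0, 6], n = 2
dx = (6 - 0) / 2 = 3
Left endpoints: [0, 3]
f values: [0, 27]
Sum = dx * (sum of f values)
= 3 * 27
= 81 = 81.00

81.00


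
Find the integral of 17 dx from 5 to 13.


The integral of a constant k over [a, b] equals k * (b - a).
integral from 5 to 13 of 17 dx
= 17 * (13 - 5)
= 17 * 8
= 136

136


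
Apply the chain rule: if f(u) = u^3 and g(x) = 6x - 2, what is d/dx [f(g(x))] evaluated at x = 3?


Using the chain rule: (f(g(x)))' = f'(g(x)) * g'(x)
First, find g(3):
g(3) = 6 * 3 - 2 = 16
Next, f'(u) = 3u^2
And g'(x) = 6
So f'(g(3)) * g'(3)
= 3 * 16^2 * 6
= 3 * 256 * 6
= 4608

4608


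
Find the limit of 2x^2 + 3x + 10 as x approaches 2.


Since polynomials are continuous, we use direct substitution.
lim(x->2) of 2x^2 + 3x + 10
= 2 * 2^2 + 3 * 2 + 10
= 8 + 6 + 10
= 24

24


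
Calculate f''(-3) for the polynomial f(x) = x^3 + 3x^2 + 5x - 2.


First derivative:
f'(x) = 3x^2 + 6x + 5
Second derivative:
f''(x) = 6x + 6
Substitute x = -3:
f''(-3) = 6 * (-3) + 6
= -18 + 6
= -12

-12


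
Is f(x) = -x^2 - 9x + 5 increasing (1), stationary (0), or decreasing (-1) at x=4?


Compute f'(x) to determine behavior:
f'(x) = -2x - 9
f'(4) = -2 * 4 - 9
= -8 - 9
= -17
Since f'(4) < 0, the function is decreasing (-1)

-1


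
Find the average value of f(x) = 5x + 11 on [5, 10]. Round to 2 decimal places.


Average value = 1/(b-a) * integral from a to b of f(x) dx
First compute the integral of 5x + 11:
F(x) = (5/2)x^2 + 11x
F(10) = 5/2 * 100 + 11 * 10 = 360
F(5) = 5/2 * 25 + 11 * 5 = 235/2
Integral = 360 - 235/2 = 485/2
Average = (485/2) / (10 - 5) = (485/2) / 5
= 97/2 = 48.50

48.50


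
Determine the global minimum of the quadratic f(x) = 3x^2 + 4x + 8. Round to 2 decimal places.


For a quadratic f(x) = ax^2 + bx + c with a > 0, the minimum is at the vertex.
Vertex x-coordinate: x = -b/(2a)
x = -(4) / (2 * 3)
x = -4/6 = -2/3
Substitute back to find the minimum value:
f(-2/3) = 3 * (-2/3)^2 + 4 * (-2/3) + 8
= 4/3 - 8/3 + 8
= 20/3 ≈ 6.67

6.67


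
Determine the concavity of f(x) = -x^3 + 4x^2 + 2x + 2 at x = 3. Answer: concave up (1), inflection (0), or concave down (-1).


Concavity is determined by the sign of f''(x).
f(x) = -x^3 + 4x^2 + 2x + 2
f'(x) = -3x^2 + 8x + 2
f''(x) = -6x + 8
f''(3) = -6 * 3 + 8
= -18 + 8
= -10
Since f''(3) < 0, the function is concave down (-1)

-1


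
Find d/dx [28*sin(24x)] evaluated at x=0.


Apply the chain rule to differentiate 28*sin(24x):
d/dx [28*sin(24x)]
= 28 * cos(24x) * d/dx(24x)
= 28 * 24 * cos(24x)
= 672 * cos(24x)
Evaluate at x = 0:
= 672 * cos(0)
= 672 * 1
= 672

672


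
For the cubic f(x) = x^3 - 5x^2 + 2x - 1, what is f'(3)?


Differentiate f(x) = x^3 - 5x^2 + 2x - 1 term by term:
f'(x) = 3x^2 - 10x + 2
Substitute x = 3:
f'(3) = 3 * 3^2 - 10 * 3 + 2
= 27 - 30 + 2
= -1

-1


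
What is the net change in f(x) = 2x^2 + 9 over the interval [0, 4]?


Net change = f(b) - f(a)
f(x) = 2x^2 + 9
Compute f(4):
f(4) = 2 * 4^2 + 0 * 4 + 9
= 32 + 0 + 9
= 41
Compute f(0):
f(0) = 2 * 0^2 + 0 * 0 + 9
= 0 + 0 + 9
= 9
Net change = 41 - 9 = 32

32


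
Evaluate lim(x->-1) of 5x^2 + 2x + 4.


Since polynomials are continuous, we use direct substitution.
lim(x->-1) of 5x^2 + 2x + 4
= 5 * (-1)^2 + 2 * (-1) + 4
= 5 - 2 + 4
= 7

7


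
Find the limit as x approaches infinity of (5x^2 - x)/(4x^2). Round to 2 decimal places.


For limits at infinity with equal-degree polynomials,
we compare leading coefficients.
Numerator leading term: 5x^2
Denominator leading term: 4x^2
Divide both by x^2:
lim = (5 - 1/x) / (4)
As x -> infinity, the 1/x and 1/x^2 terms vanish:
= 5/4 = 1.25

1.25


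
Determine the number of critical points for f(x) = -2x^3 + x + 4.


Find where f'(x) = 0:
f(x) = -2x^3 + x + 4
f'(x) = -6x^2 + 1
This is a quadratic in x. Use the discriminant to count real roots.
Discriminant = (0)^2 - 4 * (-6) * 1
= 0 - (-24)
= 24
Since discriminant > 0, f'(x) = 0 has 2 real solutions.
Number of critical points: 2

2


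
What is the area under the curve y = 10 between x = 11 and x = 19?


The area under a constant function y = 10 is a rectangle.
Width = 19 - 11 = 8
Height = 10
Area = width * height
= 8 * 10
= 80

80


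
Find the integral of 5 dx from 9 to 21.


The integral of a constant k over [a, b] equals k * (b - a).
integral from 9 to 21 of 5 dx
= 5 * (21 - 9)
= 5 * 12
= 60

60


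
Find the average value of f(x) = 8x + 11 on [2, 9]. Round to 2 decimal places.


Average value = 1/(b-a) * integral from a to b of f(x) dx
First compute the integral of 8x + 11:
F(x) = 4x^2 + 11x
F(9) = 4 * 81 + 11 * 9 = 423
F(2) = 4 * 4 + 11 * 2 = 38
Integral = 423 - 38 = 385
Average = 385 / (9 - 2) = 385 / 7
= 55 = 55.00

55.00


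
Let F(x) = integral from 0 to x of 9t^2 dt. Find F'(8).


By the Fundamental Theorem of Calculus (Part 1):
If F(x) = integral from 0 to x of f(t) dt, then F'(x) = f(x)
Here f(t) = 9t^2
So F'(x) = 9x^2
Evaluate at x = 8:
F'(8) = 9 * 8^2
= 9 * 64
= 576

576


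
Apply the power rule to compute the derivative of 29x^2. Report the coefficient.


We apply the power rule: d/dx [ax^n] = a*n * x^(n-1)
d/dx [29x^2]
= 29 * 2 * x^(2-1)
= 58x
The coefficient is 58

58


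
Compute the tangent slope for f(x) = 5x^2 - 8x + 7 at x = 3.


The slope of the tangent line equals f'(x) at the point.
f(x) = 5x^2 - 8x + 7
f'(x) = 10x - 8
At x = 3:
f'(3) = 10 * 3 - 8
= 30 - 8
= 22

22


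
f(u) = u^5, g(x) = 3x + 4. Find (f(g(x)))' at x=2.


Using the chain rule: (f(g(x)))' = f'(g(x)) * g'(x)
First, find g(2):
g(2) = 3 * 2 + 4 = 10
Next, f'(u) = 5u^4
And g'(x) = 3
So f'(g(2)) * g'(2)
= 5 * 10^4 * 3
= 5 * 10000 * 3
= 150000

150000


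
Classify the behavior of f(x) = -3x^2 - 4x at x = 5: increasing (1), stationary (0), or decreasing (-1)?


Compute f'(x) to determine behavior:
f'(x) = -6x - 4
f'(5) = -6 * 5 - 4
= -30 - 4
= -34
Since f'(5) < 0, the function is decreasing (-1)

-1


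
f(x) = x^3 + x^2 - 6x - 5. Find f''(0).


First derivative:
f'(x) = 3x^2 + 2x - 6
Second derivative:
f''(x) = 6x + 2
Substitute x = 0:
f''(0) = 6 * 0 + 2
= 0 + 2
= 2

2


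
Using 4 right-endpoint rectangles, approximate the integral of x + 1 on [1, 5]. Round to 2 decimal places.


Right Riemann sum uses right endpoints of each subinterval.
Interval: [1, 5], n = 4
dx = (5 - 1) / 4 = 1
Right endpoints: [2, 3, 4, 5]
f values: [3, 4, 5, 6]
Sum = dx * (sum of f values)
= 1 * 18
= 18 = 18.00

18.00


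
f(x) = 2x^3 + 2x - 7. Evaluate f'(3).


Differentiate f(x) = 2x^3 + 2x - 7 term by term:
f'(x) = 6x^2 + 2
Substitute x = 3:
f'(3) = 6 * 3^2 + 0 * 3 + 2
= 54 + 0 + 2
= 56

56


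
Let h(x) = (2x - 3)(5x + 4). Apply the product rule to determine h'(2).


Let u(x) = 2x - 3 and v(x) = 5x + 4
u'(x) = 2
v'(x) = 5
Product rule: h'(x) = u'(x)*v(x) + u(x)*v'(x)
= 2 * (5x + 4) + (2x - 3) * 5
At x = 2:
u(2) = 2 * 2 - 3 = 1
v(2) = 5 * 2 + 4 = 14
h'(2) = 2 * 14 + 1 * 5
= 28 + 5
= 33

33


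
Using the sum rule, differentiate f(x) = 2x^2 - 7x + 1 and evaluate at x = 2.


Differentiate term by term using power and sum rules:
f(x) = 2x^2 - 7x + 1
f'(x) = 4x - 7
Substitute x = 2:
f'(2) = 4 * 2 - 7
= 8 - 7
= 1

1


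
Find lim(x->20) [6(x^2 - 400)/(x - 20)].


Direct substitution gives 0/0, so we factor the numerator.
Factor: 6(x^2 - 400) = 6 * (x - 20)(x + 20)
Cancel the common factor (x - 20):
6(x^2 - 400)/(x - 20) = 6 * (x + 20)
Now substitute x = 20:
= 6 * (20 + 20) = 240

240


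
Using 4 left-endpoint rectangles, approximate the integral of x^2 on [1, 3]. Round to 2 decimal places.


Left Riemann sum uses left endpoints of each subinterval.
Interval: [1, 3], n = 4
dx = (3 - 1) / 4 = 1/2
Left endpoints: [1, 3/2, 2, 5/2]
f values: [1, 9/4, 4, 25/4]
Sum = dx * (sum of f values)
= 1/2 * 27/2
= 27/4 = 6.75

6.75


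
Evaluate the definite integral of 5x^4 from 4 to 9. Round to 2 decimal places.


Find the antiderivative of 5x^4:
F(x) = 5/5 * x^5
Apply the Fundamental Theorem of Calculus:
F(9) - F(4)
= 5/5 * 9^5 - 5/5 * 4^5
= 5/5 * (59049 - 1024)
= 5/5 * 58025
= 58025 = 58025.00

58025.00


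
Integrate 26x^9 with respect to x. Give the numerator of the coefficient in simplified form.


Apply the power rule for integration:
integral of ax^n dx = a/(n+1) * x^(n+1) + C
integral of 26x^9 dx
= 26/10 * x^10 + C
= 13/5 * x^10 + C
The coefficient in lowest terms is 13/5, and its numerator is 13

13


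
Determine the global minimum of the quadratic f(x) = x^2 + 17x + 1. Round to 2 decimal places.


For a quadratic f(x) = ax^2 + bx + c with a > 0, the minimum is at the vertex.
Vertex x-coordinate: x = -b/(2a)
x = -(17) / (2 * 1)
x = -17/2
Substitute back to find the minimum value:
f(-17/2) = 1 * (-17/2)^2 + 17 * (-17/2) + 1
= 289/4 - 289/2 + 1
= -285/4 = -71.25

-71.25


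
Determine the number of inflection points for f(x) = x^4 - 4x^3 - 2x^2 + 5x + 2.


Inflection points occur where f''(x) = 0 and concavity changes.
f(x) = x^4 - 4x^3 - 2x^2 + 5x + 2
f'(x) = 4x^3 - 12x^2 - 4x + 5
f''(x) = 12x^2 - 24x - 4
This is a quadratic in x. Use the discriminant to count real roots.
Discriminant = (-24)^2 - 4 * 12 * (-4)
= 576 - (-192)
= 768
Since discriminant > 0, f''(x) = 0 has 2 distinct real solutions.
A quadratic with two distinct real roots changes sign at each root, so concavity changes at both.
Number of inflection points: 2

2


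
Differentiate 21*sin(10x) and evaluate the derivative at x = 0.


Apply the chain rule to differentiate 21*sin(10x):
d/dx [21*sin(10x)]
= 21 * cos(10x) * d/dx(10x)
= 21 * 10 * cos(10x)
= 210 * cos(10x)
Evaluate at x = 0:
= 210 * cos(0)
= 210 * 1
= 210

210


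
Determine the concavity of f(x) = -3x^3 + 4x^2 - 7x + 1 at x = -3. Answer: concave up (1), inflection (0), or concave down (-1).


Concavity is determined by the sign of f''(x).
f(x) = -3x^3 + 4x^2 - 7x + 1
f'(x) = -9x^2 + 8x - 7
f''(x) = -18x + 8
f''(-3) = -18 * (-3) + 8
= 54 + 8
= 62
Since f''(-3) > 0, the function is concave up (1)

1


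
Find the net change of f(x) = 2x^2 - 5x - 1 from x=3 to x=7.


Net change = f(b) - f(a)
f(x) = 2x^2 - 5x - 1
Compute f(7):
f(7) = 2 * 7^2 - 5 * 7 - 1
= 98 - 35 - 1
= 62
Compute f(3):
f(3) = 2 * 3^2 - 5 * 3 - 1
= 18 - 15 - 1
= 2
Net change = 62 - 2 = 60

60


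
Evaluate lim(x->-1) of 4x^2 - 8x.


Since polynomials are continuous, we use direct substitution.
lim(x->-1) of 4x^2 - 8x
= 4 * (-1)^2 - 8 * (-1) + 0
= 4 + 8 + 0
= 12

12


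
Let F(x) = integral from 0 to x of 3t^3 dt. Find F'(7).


By the Fundamental Theorem of Calculus (Part 1):
If F(x) = integral from 0 to x of f(t) dt, then F'(x) = f(x)
Here f(t) = 3t^3
So F'(x) = 3x^3
Evaluate at x = 7:
F'(7) = 3 * 7^3
= 3 * 343
= 1029

1029


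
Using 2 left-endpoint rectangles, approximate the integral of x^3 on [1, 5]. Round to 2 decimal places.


Left Riemann sum uses left endpoints of each subinterval.
Interval: [1, 5], n = 2
dx = (5 - 1) / 2 = 2
Left endpoints: [1, 3]
f values: [1, 27]
Sum = dx * (sum of f values)
= 2 * 28
= 56 = 56.00

56.00


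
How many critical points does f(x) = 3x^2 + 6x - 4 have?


Find where f'(x) = 0:
f'(x) = 6x + 6
Set f'(x) = 0:
6x + 6 = 0
x = -6 / 6 = -1
This is a linear equation in x, so there is exactly one solution.
Number of critical points: 1

1


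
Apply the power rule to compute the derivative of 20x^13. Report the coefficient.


We apply the power rule: d/dx [ax^n] = a*n * x^(n-1)
d/dx [20x^13]
= 20 * 13 * x^(13-1)
= 260x^12
The coefficient is 260

260


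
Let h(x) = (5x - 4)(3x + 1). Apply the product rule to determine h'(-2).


Let u(x) = 5x - 4 and v(x) = 3x + 1
u'(x) = 5
v'(x) = 3
Product rule: h'(x) = u'(x)*v(x) + u(x)*v'(x)
= 5 * (3x + 1) + (5x - 4) * 3
At x = -2:
u(-2) = 5 * (-2) - 4 = -14
v(-2) = 3 * (-2) + 1 = -5
h'(-2) = 5 * (-5) + (-14) * 3
= -25 - 42
= -67

-67


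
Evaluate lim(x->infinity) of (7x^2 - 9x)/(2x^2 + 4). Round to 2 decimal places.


For limits at infinity with equal-degree polynomials,
we compare leading coefficients.
Numerator leading term: 7x^2
Denominator leading term: 2x^2
Divide both by x^2:
lim = (7 - 9/x) / (2 + 4/x^2)
As x -> infinity, the 1/x and 1/x^2 terms vanish:
= 7/2 = 3.50

3.50


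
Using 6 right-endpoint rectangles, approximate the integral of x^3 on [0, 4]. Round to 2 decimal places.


Right Riemann sum uses right endpoints of each subinterval.
Interval: [0, 4], n = 6
dx = (4 - 0) / 6 = 2/3
Right endpoints: [2/3, 4/3, 2, 8/3, 10/3, 4]
f values: [8/27, 64/27, 8, 512/27, 1000/27, 64]
Sum = dx * (sum of f values)
= 2/3 * 392/3
= 784/9 ≈ 87.11

87.11


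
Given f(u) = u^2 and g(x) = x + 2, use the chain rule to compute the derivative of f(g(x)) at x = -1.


Using the chain rule: (f(g(x)))' = f'(g(x)) * g'(x)
First, find g(-1):
g(-1) = 1 * (-1) + 2 = 1
Next, f'(u) = 2u
And g'(x) = 1
So f'(g(-1)) * g'(-1)
= 2 * 1 * 1
= 2

2


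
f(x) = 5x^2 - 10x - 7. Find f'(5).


Differentiate term by term using power and sum rules:
f(x) = 5x^2 - 10x - 7
f'(x) = 10x - 10
Substitute x = 5:
f'(5) = 10 * 5 - 10
= 50 - 10
= 40

40


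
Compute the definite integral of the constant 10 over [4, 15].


The integral of a constant k over [a, b] equals k * (b - a).
integral from 4 to 15 of 10 dx
= 10 * (15 - 4)
= 10 * 11
= 110

110


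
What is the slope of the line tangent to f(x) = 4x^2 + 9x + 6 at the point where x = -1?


The slope of the tangent line equals f'(x) at the point.
f(x) = 4x^2 + 9x + 6
f'(x) = 8x + 9
At x = -1:
f'(-1) = 8 * (-1) + 9
= -8 + 9
= 1

1


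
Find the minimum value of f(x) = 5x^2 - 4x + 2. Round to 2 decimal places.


For a quadratic f(x) = ax^2 + bx + c with a > 0, the minimum is at the vertex.
Vertex x-coordinate: x = -b/(2a)
x = -(-4) / (2 * 5)
x = 4/10 = 2/5
Substitute back to find the minimum value:
f(2/5) = 5 * (2/5)^2 - 4 * (2/5) + 2
= 4/5 - 8/5 + 2
= 6/5 = 1.20

1.20


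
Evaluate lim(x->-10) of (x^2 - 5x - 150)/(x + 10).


Direct substitution gives 0/0, so we factor the numerator.
Factor: (x^2 - 5x - 150) = (x + 10)(x - 15)
Cancel the common factor (x + 10):
(x^2 - 5x - 150)/(x + 10) = (x - 15)
Now substitute x = -10:
= (-10) - (15) = -25

-25


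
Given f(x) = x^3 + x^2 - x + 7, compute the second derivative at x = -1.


First derivative:
f'(x) = 3x^2 + 2x - 1
Second derivative:
f''(x) = 6x + 2
Substitute x = -1:
f''(-1) = 6 * (-1) + 2
= -6 + 2
= -4

-4


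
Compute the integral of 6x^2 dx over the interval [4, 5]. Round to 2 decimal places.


Find the antiderivative of 6x^2:
F(x) = 6/3 * x^3
Apply the Fundamental Theorem of Calculus:
F(5) - F(4)
= 6/3 * 5^3 - 6/3 * 4^3
= 6/3 * (125 - 64)
= 6/3 * 61
= 122 = 122.00

122.00


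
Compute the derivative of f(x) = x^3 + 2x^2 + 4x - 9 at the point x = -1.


Differentiate f(x) = x^3 + 2x^2 + 4x - 9 term by term:
f'(x) = 3x^2 + 4x + 4
Substitute x = -1:
f'(-1) = 3 * (-1)^2 + 4 * (-1) + 4
= 3 - 4 + 4
= 3

3


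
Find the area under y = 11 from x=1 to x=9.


The area under a constant function y = 11 is a rectangle.
Width = 9 - 1 = 8
Height = 11
Area = width * height
= 8 * 11
= 88

88


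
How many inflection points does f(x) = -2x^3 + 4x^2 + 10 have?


Inflection points occur where f''(x) = 0 and concavity changes.
f(x) = -2x^3 + 4x^2 + 10
f'(x) = -6x^2 + 8x
f''(x) = -12x + 8
Set f''(x) = 0:
-12x + 8 = 0
x = -8 / (-12) = 2/3
Since f''(x) is linear (degree 1), it changes sign at this point.
Therefore there is exactly 1 inflection point.

1


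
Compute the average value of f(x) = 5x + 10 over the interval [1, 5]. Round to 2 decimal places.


Average value = 1/(b-a) * integral from a to b of f(x) dx
First compute the integral of 5x + 10:
F(x) = (5/2)x^2 + 10x
F(5) = 5/2 * 25 + 10 * 5 = 225/2
F(1) = 5/2 * 1 + 10 * 1 = 25/2
Integral = 225/2 - 25/2 = 100
Average = 100 / (5 - 1) = 100 / 4
= 25 = 25.00

25.00


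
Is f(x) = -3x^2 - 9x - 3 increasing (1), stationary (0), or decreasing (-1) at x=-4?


Compute f'(x) to determine behavior:
f'(x) = -6x - 9
f'(-4) = -6 * (-4) - 9
= 24 - 9
= 15
Since f'(-4) > 0, the function is increasing (1)

1


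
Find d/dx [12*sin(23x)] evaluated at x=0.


Apply the chain rule to differentiate 12*sin(23x):
d/dx [12*sin(23x)]
= 12 * cos(23x) * d/dx(23x)
= 12 * 23 * cos(23x)
= 276 * cos(23x)
Evaluate at x = 0:
= 276 * cos(0)
= 276 * 1
= 276

276


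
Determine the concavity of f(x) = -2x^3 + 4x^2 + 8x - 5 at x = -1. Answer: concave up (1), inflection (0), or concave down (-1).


Concavity is determined by the sign of f''(x).
f(x) = -2x^3 + 4x^2 + 8x - 5
f'(x) = -6x^2 + 8x + 8
f''(x) = -12x + 8
f''(-1) = -12 * (-1) + 8
= 12 + 8
= 20
Since f''(-1) > 0, the function is concave up (1)

1


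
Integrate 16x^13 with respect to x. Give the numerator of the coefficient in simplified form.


Apply the power rule for integration:
integral of ax^n dx = a/(n+1) * x^(n+1) + C
integral of 16x^13 dx
= 16/14 * x^14 + C
= 8/7 * x^14 + C
The coefficient in lowest terms is 8/7, and its numerator is 8

8


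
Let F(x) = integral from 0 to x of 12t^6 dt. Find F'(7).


By the Fundamental Theorem of Calculus (Part 1):
If F(x) = integral from 0 to x of f(t) dt, then F'(x) = f(x)
Here f(t) = 12t^6
So F'(x) = 12x^6
Evaluate at x = 7:
F'(7) = 12 * 7^6
= 12 * 117649
= 1411788

1411788


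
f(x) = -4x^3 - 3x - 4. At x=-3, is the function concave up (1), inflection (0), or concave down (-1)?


Concavity is determined by the sign of f''(x).
f(x) = -4x^3 - 3x - 4
f'(x) = -12x^2 - 3
f''(x) = -24x
f''(-3) = -24 * (-3) + 0
= 72 + 0
= 72
Since f''(-3) > 0, the function is concave up (1)

1


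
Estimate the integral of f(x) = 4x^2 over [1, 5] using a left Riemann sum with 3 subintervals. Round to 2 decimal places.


Left Riemann sum uses left endpoints of each subinterval.
Interval: [1, 5], n = 3
dx = (5 - 1) / 3 = 4/3
Left endpoints: [1, 7/3, 11/3]
f values: [4, 196/9, 484/9]
Sum = dx * (sum of f values)
= 4/3 * 716/9
= 2864/27 ≈ 106.07

106.07


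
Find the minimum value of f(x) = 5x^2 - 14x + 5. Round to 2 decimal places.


For a quadratic f(x) = ax^2 + bx + c with a > 0, the minimum is at the vertex.
Vertex x-coordinate: x = -b/(2a)
x = -(-14) / (2 * 5)
x = 14/10 = 7/5
Substitute back to find the minimum value:
f(7/5) = 5 * (7/5)^2 - 14 * (7/5) + 5
= 49/5 - 98/5 + 5
= -24/5 = -4.80

-4.80


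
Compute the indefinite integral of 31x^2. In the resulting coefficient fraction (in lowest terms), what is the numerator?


Apply the power rule for integration:
integral of ax^n dx = a/(n+1) * x^(n+1) + C
integral of 31x^2 dx
= 31/3 * x^3 + C
The coefficient in lowest terms is 31/3, and its numerator is 31

31


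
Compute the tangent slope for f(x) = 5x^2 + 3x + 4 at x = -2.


The slope of the tangent line equals f'(x) at the point.
f(x) = 5x^2 + 3x + 4
f'(x) = 10x + 3
At x = -2:
f'(-2) = 10 * (-2) + 3
= -20 + 3
= -17

-17


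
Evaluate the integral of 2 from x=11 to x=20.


The integral of a constant k over [a, b] equals k * (b - a).
integral from 11 to 20 of 2 dx
= 2 * (20 - 11)
= 2 * 9
= 18

18


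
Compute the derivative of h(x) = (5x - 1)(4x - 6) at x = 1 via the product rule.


Let u(x) = 5x - 1 and v(x) = 4x - 6
u'(x) = 5
v'(x) = 4
Product rule: h'(x) = u'(x)*v(x) + u(x)*v'(x)
= 5 * (4x - 6) + (5x - 1) * 4
At x = 1:
u(1) = 5 * 1 - 1 = 4
v(1) = 4 * 1 - 6 = -2
h'(1) = 5 * (-2) + 4 * 4
= -10 + 16
= 6

6


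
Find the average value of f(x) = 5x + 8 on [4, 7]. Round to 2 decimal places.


Average value = 1/(b-a) * integral from a to b of f(x) dx
First compute the integral of 5x + 8:
F(x) = (5/2)x^2 + 8x
F(7) = 5/2 * 49 + 8 * 7 = 357/2
F(4) = 5/2 * 16 + 8 * 4 = 72
Integral = 357/2 - 72 = 213/2
Average = (213/2) / (7 - 4) = (213/2) / 3
= 71/2 = 35.50

35.50


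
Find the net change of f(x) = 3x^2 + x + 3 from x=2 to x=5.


Net change = f(b) - f(a)
f(x) = 3x^2 + x + 3
Compute f(5):
f(5) = 3 * 5^2 + 1 * 5 + 3
= 75 + 5 + 3
= 83
Compute f(2):
f(2) = 3 * 2^2 + 1 * 2 + 3
= 12 + 2 + 3
= 17
Net change = 83 - 17 = 66

66


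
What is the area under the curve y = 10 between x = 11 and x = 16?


The area under a constant function y = 10 is a rectangle.
Width = 16 - 11 = 5
Height = 10
Area = width * height
= 5 * 10
= 50

50


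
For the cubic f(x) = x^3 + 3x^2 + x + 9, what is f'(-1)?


Differentiate f(x) = x^3 + 3x^2 + x + 9 term by term:
f'(x) = 3x^2 + 6x + 1
Substitute x = -1:
f'(-1) = 3 * (-1)^2 + 6 * (-1) + 1
= 3 - 6 + 1
= -2

-2


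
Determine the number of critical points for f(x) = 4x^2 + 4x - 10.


Find where f'(x) = 0:
f'(x) = 8x + 4
Set f'(x) = 0:
8x + 4 = 0
x = -4 / 8 = -1/2
This is a linear equation in x, so there is exactly one solution.
Number of critical points: 1

1


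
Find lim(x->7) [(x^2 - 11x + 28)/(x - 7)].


Direct substitution gives 0/0, so we factor the numerator.
Factor: (x^2 - 11x + 28) = (x - 7)(x - 4)
Cancel the common factor (x - 7):
(x^2 - 11x + 28)/(x - 7) = (x - 4)
Now substitute x = 7:
= (7) - (4) = 3

3


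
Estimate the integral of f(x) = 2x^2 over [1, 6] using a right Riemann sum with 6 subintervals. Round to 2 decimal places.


Right Riemann sum uses right endpoints of each subinterval.
Interval: [1, 6], n = 6
dx = (6 - 1) / 6 = 5/6
Right endpoints: [11/6, 8/3, 7/2, 13/3, 31/6, 6]
f values: [121/18, 128/9, 49/2, 338/9, 961/18, 72]
Sum = dx * (sum of f values)
= 5/6 * 3751/18
= 18755/108 ≈ 173.66

173.66


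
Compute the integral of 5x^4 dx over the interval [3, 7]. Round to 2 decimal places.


Find the antiderivative of 5x^4:
F(x) = 5/5 * x^5
Apply the Fundamental Theorem of Calculus:
F(7) - F(3)
= 5/5 * 7^5 - 5/5 * 3^5
= 5/5 * (16807 - 243)
= 5/5 * 16564
= 16564 = 16564.00

16564.00


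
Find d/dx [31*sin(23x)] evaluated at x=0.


Apply the chain rule to differentiate 31*sin(23x):
d/dx [31*sin(23x)]
= 31 * cos(23x) * d/dx(23x)
= 31 * 23 * cos(23x)
= 713 * cos(23x)
Evaluate at x = 0:
= 713 * cos(0)
= 713 * 1
= 713

713


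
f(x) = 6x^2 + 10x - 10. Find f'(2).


Differentiate term by term using power and sum rules:
f(x) = 6x^2 + 10x - 10
f'(x) = 12x + 10
Substitute x = 2:
f'(2) = 12 * 2 + 10
= 24 + 10
= 34

34


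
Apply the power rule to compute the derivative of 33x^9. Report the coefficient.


We apply the power rule: d/dx [ax^n] = a*n * x^(n-1)
d/dx [33x^9]
= 33 * 9 * x^(9-1)
= 297x^8
The coefficient is 297

297


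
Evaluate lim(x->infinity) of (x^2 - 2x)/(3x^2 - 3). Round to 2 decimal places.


For limits at infinity with equal-degree polynomials,
we compare leading coefficients.
Numerator leading term: x^2
Denominator leading term: 3x^2
Divide both by x^2:
lim = (1 - 2/x) / (3 - 3/x^2)
As x -> infinity, the 1/x and 1/x^2 terms vanish:
= 1/3 ≈ 0.33

0.33


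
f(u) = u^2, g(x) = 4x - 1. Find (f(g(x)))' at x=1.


Using the chain rule: (f(g(x)))' = f'(g(x)) * g'(x)
First, find g(1):
g(1) = 4 * 1 - 1 = 3
Next, f'(u) = 2u
And g'(x) = 4
So f'(g(1)) * g'(1)
= 2 * 3 * 4
= 24

24


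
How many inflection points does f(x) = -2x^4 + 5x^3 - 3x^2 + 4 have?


Inflection points occur where f''(x) = 0 and concavity changes.
f(x) = -2x^4 + 5x^3 - 3x^2 + 4
f'(x) = -8x^3 + 15x^2 - 6x
f''(x) = -24x^2 + 30x - 6
This is a quadratic in x. Use the discriminant to count real roots.
Discriminant = (30)^2 - 4 * (-24) * (-6)
= 900 - 576
= 324
Since discriminant > 0, f''(x) = 0 has 2 distinct real solutions.
A quadratic with two distinct real roots changes sign at each root, so concavity changes at both.
Number of inflection points: 2

2


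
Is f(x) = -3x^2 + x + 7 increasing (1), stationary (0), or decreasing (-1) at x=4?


Compute f'(x) to determine behavior:
f'(x) = -6x + 1
f'(4) = -6 * 4 + 1
= -24 + 1
= -23
Since f'(4) < 0, the function is decreasing (-1)

-1


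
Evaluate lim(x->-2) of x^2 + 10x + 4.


Since polynomials are continuous, we use direct substitution.
lim(x->-2) of x^2 + 10x + 4
= 1 * (-2)^2 + 10 * (-2) + 4
= 4 - 20 + 4
= -12

-12


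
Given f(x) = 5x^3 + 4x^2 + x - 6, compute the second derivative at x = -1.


First derivative:
f'(x) = 15x^2 + 8x + 1
Second derivative:
f''(x) = 30x + 8
Substitute x = -1:
f''(-1) = 30 * (-1) + 8
= -30 + 8
= -22

-22


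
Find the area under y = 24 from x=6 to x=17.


The area under a constant function y = 24 is a rectangle.
Width = 17 - 6 = 11
Height = 24
Area = width * height
= 11 * 24
= 264

264


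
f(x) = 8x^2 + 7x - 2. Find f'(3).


Differentiate term by term using power and sum rules:
f(x) = 8x^2 + 7x - 2
f'(x) = 16x + 7
Substitute x = 3:
f'(3) = 16 * 3 + 7
= 48 + 7
= 55

55


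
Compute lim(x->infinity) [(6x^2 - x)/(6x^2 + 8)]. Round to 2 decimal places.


For limits at infinity with equal-degree polynomials,
we compare leading coefficients.
Numerator leading term: 6x^2
Denominator leading term: 6x^2
Divide both by x^2:
lim = (6 - 1/x) / (6 + 8/x^2)
As x -> infinity, the 1/x and 1/x^2 terms vanish:
= 6/6 = 1 = 1.00

1.00


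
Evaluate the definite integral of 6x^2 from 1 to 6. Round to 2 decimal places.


Find the antiderivative of 6x^2:
F(x) = 6/3 * x^3
Apply the Fundamental Theorem of Calculus:
F(6) - F(1)
= 6/3 * 6^3 - 6/3 * 1^3
= 6/3 * (216 - 1)
= 6/3 * 215
= 430 = 430.00

430.00


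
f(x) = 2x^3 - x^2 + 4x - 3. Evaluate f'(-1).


Differentiate f(x) = 2x^3 - x^2 + 4x - 3 term by term:
f'(x) = 6x^2 - 2x + 4
Substitute x = -1:
f'(-1) = 6 * (-1)^2 - 2 * (-1) + 4
= 6 + 2 + 4
= 12

12


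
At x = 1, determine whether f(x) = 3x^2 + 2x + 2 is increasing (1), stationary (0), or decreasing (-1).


Compute f'(x) to determine behavior:
f'(x) = 6x + 2
f'(1) = 6 * 1 + 2
= 6 + 2
= 8
Since f'(1) > 0, the function is increasing (1)

1


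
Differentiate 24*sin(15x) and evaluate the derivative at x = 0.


Apply the chain rule to differentiate 24*sin(15x):
d/dx [24*sin(15x)]
= 24 * cos(15x) * d/dx(15x)
= 24 * 15 * cos(15x)
= 360 * cos(15x)
Evaluate at x = 0:
= 360 * cos(0)
= 360 * 1
= 360

360


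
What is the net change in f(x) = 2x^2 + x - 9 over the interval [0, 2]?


Net change = f(b) - f(a)
f(x) = 2x^2 + x - 9
Compute f(2):
f(2) = 2 * 2^2 + 1 * 2 - 9
= 8 + 2 - 9
= 1
Compute f(0):
f(0) = 2 * 0^2 + 1 * 0 - 9
= 0 + 0 - 9
= -9
Net change = 1 - (-9) = 10

10


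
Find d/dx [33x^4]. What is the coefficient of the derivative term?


We apply the power rule: d/dx [ax^n] = a*n * x^(n-1)
d/dx [33x^4]
= 33 * 4 * x^(4-1)
= 132x^3
The coefficient is 132

132


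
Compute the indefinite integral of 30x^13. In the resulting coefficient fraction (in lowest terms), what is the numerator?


Apply the power rule for integration:
integral of ax^n dx = a/(n+1) * x^(n+1) + C
integral of 30x^13 dx
= 30/14 * x^14 + C
= 15/7 * x^14 + C
The coefficient in lowest terms is 15/7, and its numerator is 15

15


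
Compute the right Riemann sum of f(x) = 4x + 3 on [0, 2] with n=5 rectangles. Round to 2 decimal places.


Right Riemann sum uses right endpoints of each subinterval.
Interval: [0, 2], n = 5
dx = (2 - 0) / 5 = 2/5
Right endpoints: [2/5, 4/5, 6/5, 8/5, 2]
f values: [23/5, 31/5, 39/5, 47/5, 11]
Sum = dx * (sum of f values)
= 2/5 * 39
= 78/5 = 15.60

15.60


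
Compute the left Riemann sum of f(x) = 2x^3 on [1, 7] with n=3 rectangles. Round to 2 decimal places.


Left Riemann sum uses left endpoints of each subinterval.
Interval: [1, 7], n = 3
dx = (7 - 1) / 3 = 2
Left endpoints: [1, 3, 5]
f values: [2, 54, 250]
Sum = dx * (sum of f values)
= 2 * 306
= 612 = 612.00

612.00


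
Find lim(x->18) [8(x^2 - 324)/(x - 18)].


Direct substitution gives 0/0, so we factor the numerator.
Factor: 8(x^2 - 324) = 8 * (x - 18)(x + 18)
Cancel the common factor (x - 18):
8(x^2 - 324)/(x - 18) = 8 * (x + 18)
Now substitute x = 18:
= 8 * (18 + 18) = 288

288


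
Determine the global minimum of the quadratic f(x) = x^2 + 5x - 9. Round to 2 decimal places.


For a quadratic f(x) = ax^2 + bx + c with a > 0, the minimum is at the vertex.
Vertex x-coordinate: x = -b/(2a)
x = -(5) / (2 * 1)
x = -5/2
Substitute back to find the minimum value:
f(-5/2) = 1 * (-5/2)^2 + 5 * (-5/2) - 9
= 25/4 - 25/2 - 9
= -61/4 = -15.25

-15.25


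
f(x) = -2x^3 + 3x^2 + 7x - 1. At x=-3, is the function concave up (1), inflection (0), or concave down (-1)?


Concavity is determined by the sign of f''(x).
f(x) = -2x^3 + 3x^2 + 7x - 1
f'(x) = -6x^2 + 6x + 7
f''(x) = -12x + 6
f''(-3) = -12 * (-3) + 6
= 36 + 6
= 42
Since f''(-3) > 0, the function is concave up (1)

1


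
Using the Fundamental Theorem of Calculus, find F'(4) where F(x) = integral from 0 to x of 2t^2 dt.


By the Fundamental Theorem of Calculus (Part 1):
If F(x) = integral from 0 to x of f(t) dt, then F'(x) = f(x)
Here f(t) = 2t^2
So F'(x) = 2x^2
Evaluate at x = 4:
F'(4) = 2 * 4^2
= 2 * 16
= 32

32


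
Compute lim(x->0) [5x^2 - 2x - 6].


Since polynomials are continuous, we use direct substitution.
lim(x->0) of 5x^2 - 2x - 6
= 5 * 0^2 - 2 * 0 - 6
= 0 + 0 - 6
= -6

-6


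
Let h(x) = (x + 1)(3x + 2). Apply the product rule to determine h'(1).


Let u(x) = x + 1 and v(x) = 3x + 2
u'(x) = 1
v'(x) = 3
Product rule: h'(x) = u'(x)*v(x) + u(x)*v'(x)
= 1 * (3x + 2) + (x + 1) * 3
At x = 1:
u(1) = 1 * 1 + 1 = 2
v(1) = 3 * 1 + 2 = 5
h'(1) = 1 * 5 + 2 * 3
= 5 + 6
= 11

11


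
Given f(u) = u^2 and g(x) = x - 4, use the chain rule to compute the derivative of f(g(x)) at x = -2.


Using the chain rule: (f(g(x)))' = f'(g(x)) * g'(x)
First, find g(-2):
g(-2) = 1 * (-2) - 4 = -6
Next, f'(u) = 2u
And g'(x) = 1
So f'(g(-2)) * g'(-2)
= 2 * (-6) * 1
= -12

-12


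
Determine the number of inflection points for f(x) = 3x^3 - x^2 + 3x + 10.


Inflection points occur where f''(x) = 0 and concavity changes.
f(x) = 3x^3 - x^2 + 3x + 10
f'(x) = 9x^2 - 2x + 3
f''(x) = 18x - 2
Set f''(x) = 0:
18x - 2 = 0
x = 2 / 18 = 1/9
Since f''(x) is linear (degree 1), it changes sign at this point.
Therefore there is exactly 1 inflection point.

1


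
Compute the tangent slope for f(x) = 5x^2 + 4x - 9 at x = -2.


The slope of the tangent line equals f'(x) at the point.
f(x) = 5x^2 + 4x - 9
f'(x) = 10x + 4
At x = -2:
f'(-2) = 10 * (-2) + 4
= -20 + 4
= -16

-16


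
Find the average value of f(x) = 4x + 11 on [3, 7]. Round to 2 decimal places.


Average value = 1/(b-a) * integral from a to b of f(x) dx
First compute the integral of 4x + 11:
F(x) = 2x^2 + 11x
F(7) = 2 * 49 + 11 * 7 = 175
F(3) = 2 * 9 + 11 * 3 = 51
Integral = 175 - 51 = 124
Average = 124 / (7 - 3) = 124 / 4
= 31 = 31.00

31.00
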